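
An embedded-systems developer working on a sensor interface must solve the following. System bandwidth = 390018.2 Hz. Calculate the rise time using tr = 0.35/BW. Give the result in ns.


Rise time from bandwidth relationship:
tr = 0.35 / BW
   = 0.35 / 390018.2
   = 8.97394019e-07 s
   = 897.394 ns

897.394 ns


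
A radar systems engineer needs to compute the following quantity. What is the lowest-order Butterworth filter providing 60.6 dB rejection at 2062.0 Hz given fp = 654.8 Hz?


Butterworth filter order formula:
n = log10(10^(A/10) - 1) / (2 * log10(f_stop/f_pass))
10^(60.6/10) - 1 = 1148152.6215
f_stop/f_pass = 2062.0 / 654.8 = 3.1491
n = 6.0821 -> ceil = 7

7


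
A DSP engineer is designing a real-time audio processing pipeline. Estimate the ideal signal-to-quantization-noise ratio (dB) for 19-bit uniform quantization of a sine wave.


Theoretical SNR for a full-scale sinusoid:
SNR = 6.02 * N + 1.76
    = 6.02 * 19 + 1.76
    = 114.38 + 1.76
    = 116.14 dB

116.14 dB


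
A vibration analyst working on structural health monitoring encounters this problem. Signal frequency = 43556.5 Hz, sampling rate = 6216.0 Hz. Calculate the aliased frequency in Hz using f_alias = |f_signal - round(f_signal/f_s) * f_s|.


Compute the nearest integer multiple of fs to the signal:
n = round(43556.5 / 6216.0) = 7
f_alias = |43556.5 - 7 * 6216.0|
        = |43556.5 - 43512.0|
        = 44.5 Hz

44.5


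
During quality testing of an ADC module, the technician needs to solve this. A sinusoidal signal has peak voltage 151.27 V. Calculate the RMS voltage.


RMS voltage for a sinusoidal waveform:
V_rms = V_peak / sqrt(2)
      = 151.27 / 1.414214
      = 106.964 V

106.964 V


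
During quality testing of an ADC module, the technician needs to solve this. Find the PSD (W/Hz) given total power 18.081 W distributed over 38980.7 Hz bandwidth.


Power spectral density:
PSD = P / BW
    = 18.081 / 38980.7
    = 0.00046384 W/Hz

0.00046384 W/Hz


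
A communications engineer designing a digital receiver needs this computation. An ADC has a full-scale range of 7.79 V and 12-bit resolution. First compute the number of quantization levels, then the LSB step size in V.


Step 1 — number of quantization levels:
L = 2^N = 2^12 = 4096

Step 2 — LSB step size:
delta = Vfs / L
      = 7.79 / 4096
      = 0.00190186 V

Levels = 4096; step size = 0.00190186 V


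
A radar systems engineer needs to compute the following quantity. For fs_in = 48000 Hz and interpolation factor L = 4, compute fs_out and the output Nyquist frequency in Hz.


Step 1 — output sample rate after interpolation by L:
fs_out = L * fs_in = 4 * 48000 = 192000 Hz

Step 2 — Nyquist frequency of the output stream:
f_Nyq = fs_out / 2 = 192000 / 2 = 96000.0 Hz

fs_out = 192000 Hz; f_Nyquist = 96000.0 Hz


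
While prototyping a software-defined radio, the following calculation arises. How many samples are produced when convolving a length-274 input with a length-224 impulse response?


Linear convolution output length:
L = N + M - 1
  = 274 + 224 - 1
  = 497 samples

497


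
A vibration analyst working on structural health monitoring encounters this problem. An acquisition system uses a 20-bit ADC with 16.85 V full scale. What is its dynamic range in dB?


Dynamic range from full-scale to LSB:
V_min = V_max / 2^bits = 16.85 / 2^20
DR = 20 * log10(V_max / V_min)
   = 20 * log10(2^20)
   = 20 * 20 * log10(2)
   = 120.41 dB

120.41 dB


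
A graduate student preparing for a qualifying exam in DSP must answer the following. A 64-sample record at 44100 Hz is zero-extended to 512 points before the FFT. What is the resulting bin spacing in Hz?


Frequency resolution after zero-padding:
N_padded = 64 * 8 = 512
df = fs / N_padded
   = 44100 / 512
   = 86.1328 Hz

86.1328 Hz


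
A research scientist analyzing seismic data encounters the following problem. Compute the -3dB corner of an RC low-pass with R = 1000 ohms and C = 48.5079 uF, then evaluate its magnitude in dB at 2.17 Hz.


Step 1 — cutoff frequency:
fc = 1 / (2*pi*R*C)
C = 48.5079 uF = 4.85079e-05 F
fc = 1 / (2*pi*1000*4.85079e-05)
   = 3.28101 Hz

Step 2 — magnitude at f = 2.17 Hz:
|H(f)| = 1 / sqrt(1 + (f/fc)^2)
f/fc = 2.17 / 3.28101 = 0.661382
|H| = 1 / sqrt(1 + 0.437426) = 0.8340791
|H|_dB = 20*log10(0.8340791) = -1.58 dB

fc = 3.28101 Hz; |H(2.17 Hz)| = -1.58 dB


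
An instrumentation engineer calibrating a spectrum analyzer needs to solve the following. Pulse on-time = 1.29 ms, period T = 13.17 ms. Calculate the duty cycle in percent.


Duty cycle as a percentage:
DC = (t_on / T) * 100
   = (1.29 / 13.17) * 100
   = 0.09795 * 100
   = 9.79 %

9.79 %


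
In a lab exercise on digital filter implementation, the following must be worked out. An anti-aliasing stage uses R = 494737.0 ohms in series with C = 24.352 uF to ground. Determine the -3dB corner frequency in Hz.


Cutoff frequency of a first-order RC filter:
fc = 1 / (2 * pi * R * C)
C = 24.352 uF = 2.4352e-05 F
fc = 1 / (2 * pi * 494737.0 * 2.4352e-05)
   = 1 / 75.698782519395
   = 0.01321 Hz

0.01321 Hz


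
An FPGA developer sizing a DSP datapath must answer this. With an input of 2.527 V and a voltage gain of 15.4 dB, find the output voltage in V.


Output voltage from dB gain:
V_out = V_in * 10^(gain_dB / 20)
      = 2.527 * 10^(15.4 / 20)
      = 2.527 * 5.888437
      = 14.8801 V

14.8801 V


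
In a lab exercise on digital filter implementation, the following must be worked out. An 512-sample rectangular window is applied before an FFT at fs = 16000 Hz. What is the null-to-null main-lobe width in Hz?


Main lobe width for a rectangular window:
Width = 2 * fs / N
      = 2 * 16000 / 512
      = 32000 / 512
      = 62.5 Hz

62.5 Hz


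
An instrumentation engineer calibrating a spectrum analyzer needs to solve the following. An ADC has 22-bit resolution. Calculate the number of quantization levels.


Number of quantization levels = 2^N
= 2^22
= 4194304

4194304


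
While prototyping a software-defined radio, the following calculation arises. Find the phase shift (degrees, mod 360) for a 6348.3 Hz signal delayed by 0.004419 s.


Phase shift from frequency and time delay:
phi = 360 * f * t_delay
    = 360 * 6348.3 * 0.004419
    = 10099.13 degrees
    mod 360 = 19.13 degrees

19.13 degrees


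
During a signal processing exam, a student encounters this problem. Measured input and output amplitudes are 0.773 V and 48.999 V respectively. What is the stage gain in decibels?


Voltage gain in dB:
G = 20 * log10(Vout / Vin)
  = 20 * log10(48.999 / 0.773)
  = 20 * log10(63.388098)
  = 20 * 1.802008
  = 36.04 dB

36.04 dB


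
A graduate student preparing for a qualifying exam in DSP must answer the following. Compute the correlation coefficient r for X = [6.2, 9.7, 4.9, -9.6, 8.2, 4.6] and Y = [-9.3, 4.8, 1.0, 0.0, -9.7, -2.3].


Pearson correlation coefficient (population):
r = cov(X,Y) / (std(X) * std(Y))
Mean X = 4.0, Mean Y = -2.5833
Cov(X,Y) = -5.72
Std(X) = 6.339033, Std(Y) = 5.320845
r = -0.1696

-0.1696


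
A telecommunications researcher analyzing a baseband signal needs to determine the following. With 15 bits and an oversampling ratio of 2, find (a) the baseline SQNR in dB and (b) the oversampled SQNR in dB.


Step 1 — baseline SQNR at Nyquist:
SQNR_base = 6.02*N + 1.76
          = 6.02*15 + 1.76
          = 92.06 dB

Step 2 — oversampling processing gain:
G = 10*log10(OSR) = 10*log10(2) = 3.01 dB

Step 3 — total:
SQNR_total = 92.06 + 3.01 = 95.07 dB

Base SQNR = 92.06 dB; oversampled SQNR = 95.07 dB


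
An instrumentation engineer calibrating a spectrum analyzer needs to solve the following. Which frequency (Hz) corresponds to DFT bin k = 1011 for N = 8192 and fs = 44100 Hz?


Frequency of DFT bin k:
f_k = k * fs / N
    = 1011 * 44100 / 8192
    = 44585100 / 8192
    = 5442.517 Hz

5442.517 Hz


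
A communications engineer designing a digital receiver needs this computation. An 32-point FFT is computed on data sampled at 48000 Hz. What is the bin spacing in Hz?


DFT frequency resolution:
df = fs / N
   = 48000 / 32
   = 1500.0 Hz

1500.0 Hz


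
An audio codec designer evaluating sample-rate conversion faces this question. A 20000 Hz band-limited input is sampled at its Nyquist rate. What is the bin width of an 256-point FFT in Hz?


Step 1 — Nyquist sampling rate:
fs = 2 * fmax = 2 * 20000 = 40000 Hz

Step 2 — DFT bin spacing:
df = fs / N = 40000 / 256 = 156.25 Hz

156.25 Hz


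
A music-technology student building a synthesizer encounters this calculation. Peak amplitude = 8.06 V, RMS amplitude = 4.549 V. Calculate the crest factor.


Crest factor is the ratio of peak to RMS:
CF = V_peak / V_rms
   = 8.06 / 4.549
   = 1.7718

1.7718


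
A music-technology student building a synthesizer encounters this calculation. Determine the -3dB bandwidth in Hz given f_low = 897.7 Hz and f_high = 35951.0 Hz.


Bandwidth is the difference of -3dB frequencies:
BW = f_high - f_low
   = 35951.0 - 897.7
   = 35053.3 Hz

35053.3 Hz


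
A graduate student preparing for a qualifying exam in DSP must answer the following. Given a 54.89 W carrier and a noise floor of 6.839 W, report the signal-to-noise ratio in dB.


SNR in decibels:
SNR = 10 * log10(Ps / Pn)
    = 10 * log10(54.89 / 6.839)
    = 10 * log10(8.026)
    = 10 * 0.9045
    = 9.05 dB

9.05 dB


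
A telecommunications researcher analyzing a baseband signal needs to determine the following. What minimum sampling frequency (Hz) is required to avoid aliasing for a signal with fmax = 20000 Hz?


The Nyquist rate is twice the maximum frequency component.
fs_min = 2 * fmax
      = 2 * 20000
      = 40000 Hz

40000


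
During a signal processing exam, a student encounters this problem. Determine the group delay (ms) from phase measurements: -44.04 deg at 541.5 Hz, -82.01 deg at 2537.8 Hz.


Group delay from phase difference:
tau = -d(phi)/d(omega)
d(phi) = -37.97 deg = -0.662702 rad
d(omega) = 2*pi*(2537.8 - 541.5) = 12543.1228 rad/s
tau = -(-0.662702) / 12543.1228
    = 0.0528 ms

0.0528 ms


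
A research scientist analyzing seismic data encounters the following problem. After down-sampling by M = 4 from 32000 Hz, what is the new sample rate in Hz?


Decimation reduces the sample rate:
fs_out = fs_in / M
       = 32000 / 4
       = 8000.0 Hz

8000.0 Hz


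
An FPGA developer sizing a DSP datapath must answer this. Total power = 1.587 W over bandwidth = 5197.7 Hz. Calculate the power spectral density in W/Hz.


Power spectral density:
PSD = P / BW
    = 1.587 / 5197.7
    = 0.00030533 W/Hz

0.00030533 W/Hz


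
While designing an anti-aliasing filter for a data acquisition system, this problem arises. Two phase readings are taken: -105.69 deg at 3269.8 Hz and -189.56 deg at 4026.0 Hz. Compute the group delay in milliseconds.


Group delay from phase difference:
tau = -d(phi)/d(omega)
d(phi) = -83.87 deg = -1.463808 rad
d(omega) = 2*pi*(4026.0 - 3269.8) = 4751.3447 rad/s
tau = -(-1.463808) / 4751.3447
    = 0.3081 ms

0.3081 ms


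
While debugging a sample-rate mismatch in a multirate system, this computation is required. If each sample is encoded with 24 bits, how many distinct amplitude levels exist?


Number of quantization levels = 2^N
= 2^24
= 16777216

16777216


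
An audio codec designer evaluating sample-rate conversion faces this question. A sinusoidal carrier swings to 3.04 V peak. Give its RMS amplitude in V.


RMS voltage for a sinusoidal waveform:
V_rms = V_peak / sqrt(2)
      = 3.04 / 1.414214
      = 2.15 V

2.15 V


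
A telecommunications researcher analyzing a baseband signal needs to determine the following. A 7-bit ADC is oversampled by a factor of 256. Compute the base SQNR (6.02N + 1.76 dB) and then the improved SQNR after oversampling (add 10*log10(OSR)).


Step 1 — baseline SQNR at Nyquist:
SQNR_base = 6.02*N + 1.76
          = 6.02*7 + 1.76
          = 43.9 dB

Step 2 — oversampling processing gain:
G = 10*log10(OSR) = 10*log10(256) = 24.08 dB

Step 3 — total:
SQNR_total = 43.9 + 24.08 = 67.98 dB

Base SQNR = 43.9 dB; oversampled SQNR = 67.98 dB


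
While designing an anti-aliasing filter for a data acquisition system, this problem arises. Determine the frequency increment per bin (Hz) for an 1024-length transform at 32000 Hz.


DFT frequency resolution:
df = fs / N
   = 32000 / 1024
   = 31.25 Hz

31.25 Hz


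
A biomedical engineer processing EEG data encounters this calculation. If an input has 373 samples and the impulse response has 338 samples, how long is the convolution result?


Linear convolution output length:
L = N + M - 1
  = 373 + 338 - 1
  = 710 samples

710


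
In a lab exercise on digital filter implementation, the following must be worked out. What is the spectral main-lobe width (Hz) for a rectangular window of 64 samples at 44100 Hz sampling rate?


Main lobe width for a rectangular window:
Width = 2 * fs / N
      = 2 * 44100 / 64
      = 88200 / 64
      = 1378.125 Hz

1378.125 Hz


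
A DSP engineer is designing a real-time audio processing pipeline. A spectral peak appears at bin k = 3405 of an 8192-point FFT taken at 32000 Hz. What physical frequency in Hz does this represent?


Frequency of DFT bin k:
f_k = k * fs / N
    = 3405 * 32000 / 8192
    = 108960000 / 8192
    = 13300.781 Hz

13300.781 Hz


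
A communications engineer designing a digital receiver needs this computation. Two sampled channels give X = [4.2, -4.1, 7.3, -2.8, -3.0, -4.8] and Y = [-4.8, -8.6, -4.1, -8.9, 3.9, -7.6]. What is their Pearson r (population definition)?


Pearson correlation coefficient (population):
r = cov(X,Y) / (std(X) * std(Y))
Mean X = -0.5333, Mean Y = -5.0167
Cov(X,Y) = 3.136111
Std(X) = 4.580999, Std(Y) = 4.377753
r = 0.1564

0.1564


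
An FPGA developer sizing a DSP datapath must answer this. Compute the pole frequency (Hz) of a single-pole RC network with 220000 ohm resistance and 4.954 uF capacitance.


Cutoff frequency of a first-order RC filter:
fc = 1 / (2 * pi * R * C)
C = 4.954 uF = 4.954e-06 F
fc = 1 / (2 * pi * 220000 * 4.954e-06)
   = 1 / 6.8479180025889
   = 0.14603 Hz

0.14603 Hz


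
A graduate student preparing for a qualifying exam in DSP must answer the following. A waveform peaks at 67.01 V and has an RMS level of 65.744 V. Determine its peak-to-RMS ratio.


Crest factor is the ratio of peak to RMS:
CF = V_peak / V_rms
   = 67.01 / 65.744
   = 1.0193

1.0193


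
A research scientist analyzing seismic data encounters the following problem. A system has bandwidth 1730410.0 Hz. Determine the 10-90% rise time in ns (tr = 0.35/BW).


Rise time from bandwidth relationship:
tr = 0.35 / BW
   = 0.35 / 1730410.0
   = 2.022642033e-07 s
   = 202.2642 ns

202.2642 ns


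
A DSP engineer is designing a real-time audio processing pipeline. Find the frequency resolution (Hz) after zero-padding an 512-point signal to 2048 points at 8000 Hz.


Frequency resolution after zero-padding:
N_padded = 512 * 4 = 2048
df = fs / N_padded
   = 8000 / 2048
   = 3.9062 Hz

3.9062 Hz


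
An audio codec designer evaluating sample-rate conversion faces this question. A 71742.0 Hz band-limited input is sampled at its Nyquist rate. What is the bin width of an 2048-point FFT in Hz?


Step 1 — Nyquist sampling rate:
fs = 2 * fmax = 2 * 71742.0 = 143484.0 Hz

Step 2 — DFT bin spacing:
df = fs / N = 143484.0 / 2048 = 70.0605 Hz

70.0605 Hz


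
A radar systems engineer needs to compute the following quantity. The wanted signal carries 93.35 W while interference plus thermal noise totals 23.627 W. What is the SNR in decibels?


SNR in decibels:
SNR = 10 * log10(Ps / Pn)
    = 10 * log10(93.35 / 23.627)
    = 10 * log10(3.951)
    = 10 * 0.5967
    = 5.97 dB

5.97 dB


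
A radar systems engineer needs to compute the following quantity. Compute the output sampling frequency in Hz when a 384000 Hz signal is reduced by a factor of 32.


Decimation reduces the sample rate:
fs_out = fs_in / M
       = 384000 / 32
       = 12000.0 Hz

12000.0 Hz


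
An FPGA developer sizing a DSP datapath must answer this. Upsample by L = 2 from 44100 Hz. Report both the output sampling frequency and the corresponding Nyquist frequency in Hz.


Step 1 — output sample rate after interpolation by L:
fs_out = L * fs_in = 2 * 44100 = 88200 Hz

Step 2 — Nyquist frequency of the output stream:
f_Nyq = fs_out / 2 = 88200 / 2 = 44100.0 Hz

fs_out = 88200 Hz; f_Nyquist = 44100.0 Hz


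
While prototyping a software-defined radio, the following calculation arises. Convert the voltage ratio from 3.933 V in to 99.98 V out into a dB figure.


Voltage gain in dB:
G = 20 * log10(Vout / Vin)
  = 20 * log10(99.98 / 3.933)
  = 20 * log10(25.420798)
  = 20 * 1.405189
  = 28.1 dB

28.1 dB


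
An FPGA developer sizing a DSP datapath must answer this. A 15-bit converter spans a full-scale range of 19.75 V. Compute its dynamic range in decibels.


Dynamic range from full-scale to LSB:
V_min = V_max / 2^bits = 19.75 / 2^15
DR = 20 * log10(V_max / V_min)
   = 20 * log10(2^15)
   = 20 * 15 * log10(2)
   = 90.31 dB

90.31 dB


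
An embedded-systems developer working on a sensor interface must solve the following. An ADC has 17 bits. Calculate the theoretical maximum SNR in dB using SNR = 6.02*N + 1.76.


Theoretical SNR for a full-scale sinusoid:
SNR = 6.02 * N + 1.76
    = 6.02 * 17 + 1.76
    = 102.34 + 1.76
    = 104.1 dB

104.1 dB


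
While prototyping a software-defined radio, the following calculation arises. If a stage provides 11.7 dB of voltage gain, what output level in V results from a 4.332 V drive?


Output voltage from dB gain:
V_out = V_in * 10^(gain_dB / 20)
      = 4.332 * 10^(11.7 / 20)
      = 4.332 * 3.845918
      = 16.6605 V

16.6605 V


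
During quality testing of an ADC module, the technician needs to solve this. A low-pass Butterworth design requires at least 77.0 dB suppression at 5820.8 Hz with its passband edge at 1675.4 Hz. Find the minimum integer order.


Butterworth filter order formula:
n = log10(10^(A/10) - 1) / (2 * log10(f_stop/f_pass))
10^(77.0/10) - 1 = 50118722.3627
f_stop/f_pass = 5820.8 / 1675.4 = 3.4743
n = 7.1182 -> ceil = 8

8


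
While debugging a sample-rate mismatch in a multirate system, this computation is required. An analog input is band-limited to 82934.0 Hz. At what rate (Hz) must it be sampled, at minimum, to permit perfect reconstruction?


The Nyquist rate is twice the maximum frequency component.
fs_min = 2 * fmax
      = 2 * 82934.0
      = 165868.0 Hz

165868.0


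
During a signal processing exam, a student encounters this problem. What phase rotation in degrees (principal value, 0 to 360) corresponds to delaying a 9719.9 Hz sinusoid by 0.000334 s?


Phase shift from frequency and time delay:
phi = 360 * f * t_delay
    = 360 * 9719.9 * 0.000334
    = 1168.72 degrees
    mod 360 = 88.72 degrees

88.72 degrees


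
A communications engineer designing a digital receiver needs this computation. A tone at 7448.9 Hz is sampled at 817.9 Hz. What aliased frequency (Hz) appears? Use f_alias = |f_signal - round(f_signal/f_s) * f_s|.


Compute the nearest integer multiple of fs to the signal:
n = round(7448.9 / 817.9) = 9
f_alias = |7448.9 - 9 * 817.9|
        = |7448.9 - 7361.1|
        = 87.8 Hz

87.8


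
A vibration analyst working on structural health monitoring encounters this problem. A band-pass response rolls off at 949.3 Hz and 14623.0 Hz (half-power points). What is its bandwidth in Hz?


Bandwidth is the difference of -3dB frequencies:
BW = f_high - f_low
   = 14623.0 - 949.3
   = 13673.7 Hz

13673.7 Hz


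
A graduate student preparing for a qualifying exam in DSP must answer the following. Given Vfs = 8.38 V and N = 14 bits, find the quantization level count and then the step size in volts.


Step 1 — number of quantization levels:
L = 2^N = 2^14 = 16384

Step 2 — LSB step size:
delta = Vfs / L
      = 8.38 / 16384
      = 0.00051147 V

Levels = 16384; step size = 0.00051147 V


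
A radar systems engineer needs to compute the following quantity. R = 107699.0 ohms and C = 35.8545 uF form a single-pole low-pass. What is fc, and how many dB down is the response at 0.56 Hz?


Step 1 — cutoff frequency:
fc = 1 / (2*pi*R*C)
C = 35.8545 uF = 3.58545e-05 F
fc = 1 / (2*pi*107699.0*3.58545e-05)
   = 0.0412159 Hz

Step 2 — magnitude at f = 0.56 Hz:
|H(f)| = 1 / sqrt(1 + (f/fc)^2)
f/fc = 0.56 / 0.0412159 = 13.586989
|H| = 1 / sqrt(1 + 184.60627) = 0.0734013
|H|_dB = 20*log10(0.0734013) = -22.69 dB

fc = 0.0412159 Hz; |H(0.56 Hz)| = -22.69 dB


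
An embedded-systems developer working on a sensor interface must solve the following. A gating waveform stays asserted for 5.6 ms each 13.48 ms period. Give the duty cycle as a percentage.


Duty cycle as a percentage:
DC = (t_on / T) * 100
   = (5.6 / 13.48) * 100
   = 0.41543 * 100
   = 41.54 %

41.54 %


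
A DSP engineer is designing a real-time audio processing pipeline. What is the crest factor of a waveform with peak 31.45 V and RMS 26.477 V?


Crest factor is the ratio of peak to RMS:
CF = V_peak / V_rms
   = 31.45 / 26.477
   = 1.1878

1.1878


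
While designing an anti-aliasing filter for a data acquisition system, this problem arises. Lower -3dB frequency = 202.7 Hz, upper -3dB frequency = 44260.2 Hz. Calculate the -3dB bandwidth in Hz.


Bandwidth is the difference of -3dB frequencies:
BW = f_high - f_low
   = 44260.2 - 202.7
   = 44057.5 Hz

44057.5 Hz


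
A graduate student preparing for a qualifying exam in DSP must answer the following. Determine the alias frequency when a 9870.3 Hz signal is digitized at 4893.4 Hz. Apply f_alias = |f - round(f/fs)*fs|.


Compute the nearest integer multiple of fs to the signal:
n = round(9870.3 / 4893.4) = 2
f_alias = |9870.3 - 2 * 4893.4|
        = |9870.3 - 9786.8|
        = 83.5 Hz

83.5


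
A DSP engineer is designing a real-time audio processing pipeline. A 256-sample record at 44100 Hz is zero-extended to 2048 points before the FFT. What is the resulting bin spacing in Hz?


Frequency resolution after zero-padding:
N_padded = 256 * 8 = 2048
df = fs / N_padded
   = 44100 / 2048
   = 21.5332 Hz

21.5332 Hz


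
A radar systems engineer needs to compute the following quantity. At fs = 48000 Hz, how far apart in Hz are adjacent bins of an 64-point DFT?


DFT frequency resolution:
df = fs / N
   = 48000 / 64
   = 750.0 Hz

750.0 Hz


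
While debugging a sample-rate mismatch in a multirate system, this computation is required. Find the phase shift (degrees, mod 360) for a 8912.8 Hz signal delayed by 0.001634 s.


Phase shift from frequency and time delay:
phi = 360 * f * t_delay
    = 360 * 8912.8 * 0.001634
    = 5242.87 degrees
    mod 360 = 202.87 degrees

202.87 degrees


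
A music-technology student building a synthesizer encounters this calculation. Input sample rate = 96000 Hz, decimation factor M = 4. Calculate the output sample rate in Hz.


Decimation reduces the sample rate:
fs_out = fs_in / M
       = 96000 / 4
       = 24000.0 Hz

24000.0 Hz


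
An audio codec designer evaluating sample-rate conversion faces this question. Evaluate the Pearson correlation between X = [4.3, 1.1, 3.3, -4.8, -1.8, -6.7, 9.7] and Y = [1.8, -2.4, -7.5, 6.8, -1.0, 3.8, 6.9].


Pearson correlation coefficient (population):
r = cov(X,Y) / (std(X) * std(Y))
Mean X = 0.7286, Mean Y = 1.2
Cov(X,Y) = -2.162857
Std(X) = 5.239061, Std(Y) = 4.84709
r = -0.0852

-0.0852


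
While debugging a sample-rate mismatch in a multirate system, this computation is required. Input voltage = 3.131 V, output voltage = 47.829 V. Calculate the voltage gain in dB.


Voltage gain in dB:
G = 20 * log10(Vout / Vin)
  = 20 * log10(47.829 / 3.131)
  = 20 * log10(15.27595)
  = 20 * 1.184008
  = 23.68 dB

23.68 dB


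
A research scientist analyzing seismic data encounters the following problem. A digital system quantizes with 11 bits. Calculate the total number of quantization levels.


Number of quantization levels = 2^N
= 2^11
= 2048

2048


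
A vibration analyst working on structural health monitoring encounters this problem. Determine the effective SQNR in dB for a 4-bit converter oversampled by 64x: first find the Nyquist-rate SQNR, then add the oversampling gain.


Step 1 — baseline SQNR at Nyquist:
SQNR_base = 6.02*N + 1.76
          = 6.02*4 + 1.76
          = 25.84 dB

Step 2 — oversampling processing gain:
G = 10*log10(OSR) = 10*log10(64) = 18.06 dB

Step 3 — total:
SQNR_total = 25.84 + 18.06 = 43.9 dB

Base SQNR = 25.84 dB; oversampled SQNR = 43.9 dB


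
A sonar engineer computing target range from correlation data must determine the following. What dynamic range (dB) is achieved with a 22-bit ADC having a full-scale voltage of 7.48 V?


Dynamic range from full-scale to LSB:
V_min = V_max / 2^bits = 7.48 / 2^22
DR = 20 * log10(V_max / V_min)
   = 20 * log10(2^22)
   = 20 * 22 * log10(2)
   = 132.45 dB

132.45 dB


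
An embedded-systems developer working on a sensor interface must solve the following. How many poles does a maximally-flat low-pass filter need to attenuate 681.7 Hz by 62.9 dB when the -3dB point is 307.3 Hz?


Butterworth filter order formula:
n = log10(10^(A/10) - 1) / (2 * log10(f_stop/f_pass))
10^(62.9/10) - 1 = 1949843.5998
f_stop/f_pass = 681.7 / 307.3 = 2.2184
n = 9.0888 -> ceil = 10

10


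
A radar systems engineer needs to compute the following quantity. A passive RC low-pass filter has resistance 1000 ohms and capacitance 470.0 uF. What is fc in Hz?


Cutoff frequency of a first-order RC filter:
fc = 1 / (2 * pi * R * C)
C = 470.0 uF = 0.00047 F
fc = 1 / (2 * pi * 1000 * 0.00047)
   = 1 / 2.9530970943744
   = 0.338628 Hz

0.338628 Hz


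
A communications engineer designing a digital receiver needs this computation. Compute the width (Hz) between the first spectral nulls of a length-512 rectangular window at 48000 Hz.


Main lobe width for a rectangular window:
Width = 2 * fs / N
      = 2 * 48000 / 512
      = 96000 / 512
      = 187.5 Hz

187.5 Hz


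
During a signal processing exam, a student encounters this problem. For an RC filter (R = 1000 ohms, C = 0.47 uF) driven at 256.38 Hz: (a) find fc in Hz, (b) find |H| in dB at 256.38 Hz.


Step 1 — cutoff frequency:
fc = 1 / (2*pi*R*C)
C = 0.47 uF = 4.7e-07 F
fc = 1 / (2*pi*1000*4.7e-07)
   = 338.628 Hz

Step 2 — magnitude at f = 256.38 Hz:
|H(f)| = 1 / sqrt(1 + (f/fc)^2)
f/fc = 256.38 / 338.628 = 0.757114
|H| = 1 / sqrt(1 + 0.573222) = 0.7972692
|H|_dB = 20*log10(0.7972692) = -1.97 dB

fc = 338.628 Hz; |H(256.38 Hz)| = -1.97 dB


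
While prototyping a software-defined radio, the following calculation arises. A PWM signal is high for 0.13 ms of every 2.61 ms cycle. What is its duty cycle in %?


Duty cycle as a percentage:
DC = (t_on / T) * 100
   = (0.13 / 2.61) * 100
   = 0.049808 * 100
   = 4.98 %

4.98 %


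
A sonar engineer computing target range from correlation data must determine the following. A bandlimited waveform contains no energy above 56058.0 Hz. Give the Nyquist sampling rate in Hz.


The Nyquist rate is twice the maximum frequency component.
fs_min = 2 * fmax
      = 2 * 56058.0
      = 112116.0 Hz

112116.0


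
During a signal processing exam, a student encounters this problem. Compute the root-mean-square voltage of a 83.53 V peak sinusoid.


RMS voltage for a sinusoidal waveform:
V_rms = V_peak / sqrt(2)
      = 83.53 / 1.414214
      = 59.065 V

59.065 V


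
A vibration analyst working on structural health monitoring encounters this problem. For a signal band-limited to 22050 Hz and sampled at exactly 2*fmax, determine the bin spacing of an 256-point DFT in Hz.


Step 1 — Nyquist sampling rate:
fs = 2 * fmax = 2 * 22050 = 44100 Hz

Step 2 — DFT bin spacing:
df = fs / N = 44100 / 256 = 172.2656 Hz

172.2656 Hz


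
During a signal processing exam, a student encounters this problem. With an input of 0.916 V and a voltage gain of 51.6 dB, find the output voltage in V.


Output voltage from dB gain:
V_out = V_in * 10^(gain_dB / 20)
      = 0.916 * 10^(51.6 / 20)
      = 0.916 * 380.189396
      = 348.2535 V

348.2535 V


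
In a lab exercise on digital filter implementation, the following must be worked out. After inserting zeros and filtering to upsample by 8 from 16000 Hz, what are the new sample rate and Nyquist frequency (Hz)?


Step 1 — output sample rate after interpolation by L:
fs_out = L * fs_in = 8 * 16000 = 128000 Hz

Step 2 — Nyquist frequency of the output stream:
f_Nyq = fs_out / 2 = 128000 / 2 = 64000.0 Hz

fs_out = 128000 Hz; f_Nyquist = 64000.0 Hz


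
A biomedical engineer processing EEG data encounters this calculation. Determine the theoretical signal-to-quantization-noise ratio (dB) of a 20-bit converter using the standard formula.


Theoretical SNR for a full-scale sinusoid:
SNR = 6.02 * N + 1.76
    = 6.02 * 20 + 1.76
    = 120.4 + 1.76
    = 122.16 dB

122.16 dB


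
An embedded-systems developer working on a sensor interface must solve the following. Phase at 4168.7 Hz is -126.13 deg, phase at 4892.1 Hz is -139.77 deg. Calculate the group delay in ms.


Group delay from phase difference:
tau = -d(phi)/d(omega)
d(phi) = -13.64 deg = -0.238063 rad
d(omega) = 2*pi*(4892.1 - 4168.7) = 4545.2563 rad/s
tau = -(-0.238063) / 4545.2563
    = 0.0524 ms

0.0524 ms


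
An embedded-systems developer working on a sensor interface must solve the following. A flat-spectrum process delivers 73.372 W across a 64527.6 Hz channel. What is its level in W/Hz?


Power spectral density:
PSD = P / BW
    = 73.372 / 64527.6
    = 0.00113706 W/Hz

0.00113706 W/Hz


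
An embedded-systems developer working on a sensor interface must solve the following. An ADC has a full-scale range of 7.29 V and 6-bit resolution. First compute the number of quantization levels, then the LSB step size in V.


Step 1 — number of quantization levels:
L = 2^N = 2^6 = 64

Step 2 — LSB step size:
delta = Vfs / L
      = 7.29 / 64
      = 0.11390625 V

Levels = 64; step size = 0.11390625 V


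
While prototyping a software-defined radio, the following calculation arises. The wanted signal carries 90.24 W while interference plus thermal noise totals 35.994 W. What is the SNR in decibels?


SNR in decibels:
SNR = 10 * log10(Ps / Pn)
    = 10 * log10(90.24 / 35.994)
    = 10 * log10(2.5071)
    = 10 * 0.3992
    = 3.99 dB

3.99 dB


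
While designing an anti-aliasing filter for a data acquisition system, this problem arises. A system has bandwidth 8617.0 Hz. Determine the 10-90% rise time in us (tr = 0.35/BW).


Rise time from bandwidth relationship:
tr = 0.35 / BW
   = 0.35 / 8617.0
   = 4.061738424e-05 s
   = 40.6174 us

40.6174 us


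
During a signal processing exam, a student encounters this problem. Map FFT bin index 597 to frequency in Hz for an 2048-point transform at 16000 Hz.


Frequency of DFT bin k:
f_k = k * fs / N
    = 597 * 16000 / 2048
    = 9552000 / 2048
    = 4664.062 Hz

4664.062 Hz


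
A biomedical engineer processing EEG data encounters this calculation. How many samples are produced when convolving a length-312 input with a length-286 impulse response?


Linear convolution output length:
L = N + M - 1
  = 312 + 286 - 1
  = 597 samples

597


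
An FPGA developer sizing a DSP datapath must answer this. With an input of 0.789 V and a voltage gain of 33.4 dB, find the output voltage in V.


Output voltage from dB gain:
V_out = V_in * 10^(gain_dB / 20)
      = 0.789 * 10^(33.4 / 20)
      = 0.789 * 46.773514
      = 36.9043 V

36.9043 V


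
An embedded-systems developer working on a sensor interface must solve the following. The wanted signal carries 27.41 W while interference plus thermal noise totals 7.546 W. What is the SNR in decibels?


SNR in decibels:
SNR = 10 * log10(Ps / Pn)
    = 10 * log10(27.41 / 7.546)
    = 10 * log10(3.6324)
    = 10 * 0.5602
    = 5.6 dB

5.6 dB


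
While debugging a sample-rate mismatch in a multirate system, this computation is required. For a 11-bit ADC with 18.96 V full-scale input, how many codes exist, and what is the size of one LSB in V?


Step 1 — number of quantization levels:
L = 2^N = 2^11 = 2048

Step 2 — LSB step size:
delta = Vfs / L
      = 18.96 / 2048
      = 0.00925781 V

Levels = 2048; step size = 0.00925781 V


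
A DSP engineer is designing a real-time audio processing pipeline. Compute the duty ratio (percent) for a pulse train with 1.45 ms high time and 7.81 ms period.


Duty cycle as a percentage:
DC = (t_on / T) * 100
   = (1.45 / 7.81) * 100
   = 0.185659 * 100
   = 18.57 %

18.57 %


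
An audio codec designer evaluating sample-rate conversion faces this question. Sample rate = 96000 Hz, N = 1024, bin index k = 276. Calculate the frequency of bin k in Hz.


Frequency of DFT bin k:
f_k = k * fs / N
    = 276 * 96000 / 1024
    = 26496000 / 1024
    = 25875.0 Hz

25875.0 Hz


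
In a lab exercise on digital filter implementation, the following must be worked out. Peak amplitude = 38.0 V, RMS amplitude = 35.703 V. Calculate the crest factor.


Crest factor is the ratio of peak to RMS:
CF = V_peak / V_rms
   = 38.0 / 35.703
   = 1.0643

1.0643


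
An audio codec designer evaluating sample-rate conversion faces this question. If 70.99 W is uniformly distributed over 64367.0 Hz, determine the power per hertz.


Power spectral density:
PSD = P / BW
    = 70.99 / 64367.0
    = 0.00110289 W/Hz

0.00110289 W/Hz


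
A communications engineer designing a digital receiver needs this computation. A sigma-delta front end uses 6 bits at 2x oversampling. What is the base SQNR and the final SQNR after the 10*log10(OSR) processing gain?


Step 1 — baseline SQNR at Nyquist:
SQNR_base = 6.02*N + 1.76
          = 6.02*6 + 1.76
          = 37.88 dB

Step 2 — oversampling processing gain:
G = 10*log10(OSR) = 10*log10(2) = 3.01 dB

Step 3 — total:
SQNR_total = 37.88 + 3.01 = 40.89 dB

Base SQNR = 37.88 dB; oversampled SQNR = 40.89 dB


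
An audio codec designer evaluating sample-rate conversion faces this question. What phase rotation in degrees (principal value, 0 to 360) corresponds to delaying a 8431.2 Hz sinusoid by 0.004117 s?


Phase shift from frequency and time delay:
phi = 360 * f * t_delay
    = 360 * 8431.2 * 0.004117
    = 12496.05 degrees
    mod 360 = 256.05 degrees

256.05 degrees


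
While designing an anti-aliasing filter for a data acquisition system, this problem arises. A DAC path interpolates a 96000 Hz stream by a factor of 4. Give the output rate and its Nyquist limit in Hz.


Step 1 — output sample rate after interpolation by L:
fs_out = L * fs_in = 4 * 96000 = 384000 Hz

Step 2 — Nyquist frequency of the output stream:
f_Nyq = fs_out / 2 = 384000 / 2 = 192000.0 Hz

fs_out = 384000 Hz; f_Nyquist = 192000.0 Hz


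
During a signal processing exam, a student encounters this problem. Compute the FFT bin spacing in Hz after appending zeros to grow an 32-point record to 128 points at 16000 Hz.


Frequency resolution after zero-padding:
N_padded = 32 * 4 = 128
df = fs / N_padded
   = 16000 / 128
   = 125.0 Hz

125.0 Hz


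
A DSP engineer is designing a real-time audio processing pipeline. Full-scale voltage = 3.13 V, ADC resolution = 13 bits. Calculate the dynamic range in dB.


Dynamic range from full-scale to LSB:
V_min = V_max / 2^bits = 3.13 / 2^13
DR = 20 * log10(V_max / V_min)
   = 20 * log10(2^13)
   = 20 * 13 * log10(2)
   = 78.27 dB

78.27 dB


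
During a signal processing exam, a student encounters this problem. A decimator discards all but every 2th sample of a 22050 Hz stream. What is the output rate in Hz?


Decimation reduces the sample rate:
fs_out = fs_in / M
       = 22050 / 2
       = 11025.0 Hz

11025.0 Hz


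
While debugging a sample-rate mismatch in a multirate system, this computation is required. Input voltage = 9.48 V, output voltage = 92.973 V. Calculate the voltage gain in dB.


Voltage gain in dB:
G = 20 * log10(Vout / Vin)
  = 20 * log10(92.973 / 9.48)
  = 20 * log10(9.807278)
  = 20 * 0.991549
  = 19.83 dB

19.83 dB


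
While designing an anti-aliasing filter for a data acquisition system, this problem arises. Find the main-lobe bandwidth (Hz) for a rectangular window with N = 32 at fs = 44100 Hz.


Main lobe width for a rectangular window:
Width = 2 * fs / N
      = 2 * 44100 / 32
      = 88200 / 32
      = 2756.25 Hz

2756.25 Hz


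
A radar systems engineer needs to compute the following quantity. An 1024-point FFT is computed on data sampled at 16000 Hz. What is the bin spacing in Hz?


DFT frequency resolution:
df = fs / N
   = 16000 / 1024
   = 15.625 Hz

15.625 Hz


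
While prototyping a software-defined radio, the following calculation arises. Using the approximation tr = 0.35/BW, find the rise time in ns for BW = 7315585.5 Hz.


Rise time from bandwidth relationship:
tr = 0.35 / BW
   = 0.35 / 7315585.5
   = 4.784306055e-08 s
   = 47.8431 ns

47.8431 ns


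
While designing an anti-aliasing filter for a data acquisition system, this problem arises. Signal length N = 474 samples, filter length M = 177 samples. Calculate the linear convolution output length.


Linear convolution output length:
L = N + M - 1
  = 474 + 177 - 1
  = 650 samples

650


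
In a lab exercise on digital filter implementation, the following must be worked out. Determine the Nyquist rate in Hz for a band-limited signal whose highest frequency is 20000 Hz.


The Nyquist rate is twice the maximum frequency component.
fs_min = 2 * fmax
      = 2 * 20000
      = 40000 Hz

40000


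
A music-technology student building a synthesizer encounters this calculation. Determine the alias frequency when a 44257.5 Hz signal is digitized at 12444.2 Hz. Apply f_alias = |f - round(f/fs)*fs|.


Compute the nearest integer multiple of fs to the signal:
n = round(44257.5 / 12444.2) = 4
f_alias = |44257.5 - 4 * 12444.2|
        = |44257.5 - 49776.8|
        = 5519.3 Hz

5519.3


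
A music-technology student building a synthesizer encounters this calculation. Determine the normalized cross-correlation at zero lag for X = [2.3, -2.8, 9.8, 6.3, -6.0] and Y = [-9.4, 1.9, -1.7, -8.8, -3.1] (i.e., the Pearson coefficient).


Pearson correlation coefficient (population):
r = cov(X,Y) / (std(X) * std(Y))
Mean X = 1.92, Mean Y = -4.22
Cov(X,Y) = -7.9856
Std(X) = 5.769367, Std(Y) = 4.30971
r = -0.3212

-0.3212


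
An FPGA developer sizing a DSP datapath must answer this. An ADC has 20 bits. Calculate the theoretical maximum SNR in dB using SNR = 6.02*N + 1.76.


Theoretical SNR for a full-scale sinusoid:
SNR = 6.02 * N + 1.76
    = 6.02 * 20 + 1.76
    = 120.4 + 1.76
    = 122.16 dB

122.16 dB


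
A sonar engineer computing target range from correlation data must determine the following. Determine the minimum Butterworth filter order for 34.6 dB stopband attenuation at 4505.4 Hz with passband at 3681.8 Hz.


Butterworth filter order formula:
n = log10(10^(A/10) - 1) / (2 * log10(f_stop/f_pass))
10^(34.6/10) - 1 = 2883.0315
f_stop/f_pass = 4505.4 / 3681.8 = 1.2237
n = 19.7315 -> ceil = 20

20


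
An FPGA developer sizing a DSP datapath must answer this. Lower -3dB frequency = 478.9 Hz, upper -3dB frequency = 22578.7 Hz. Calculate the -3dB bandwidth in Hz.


Bandwidth is the difference of -3dB frequencies:
BW = f_high - f_low
   = 22578.7 - 478.9
   = 22099.8 Hz

22099.8 Hz


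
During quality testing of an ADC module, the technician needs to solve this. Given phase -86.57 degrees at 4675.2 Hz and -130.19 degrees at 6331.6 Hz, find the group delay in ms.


Group delay from phase difference:
tau = -d(phi)/d(omega)
d(phi) = -43.62 deg = -0.761313 rad
d(omega) = 2*pi*(6331.6 - 4675.2) = 10407.4681 rad/s
tau = -(-0.761313) / 10407.4681
    = 0.0732 ms

0.0732 ms


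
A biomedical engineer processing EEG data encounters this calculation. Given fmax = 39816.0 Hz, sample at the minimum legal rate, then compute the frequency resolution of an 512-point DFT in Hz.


Step 1 — Nyquist sampling rate:
fs = 2 * fmax = 2 * 39816.0 = 79632.0 Hz

Step 2 — DFT bin spacing:
df = fs / N = 79632.0 / 512 = 155.5312 Hz

155.5312 Hz
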